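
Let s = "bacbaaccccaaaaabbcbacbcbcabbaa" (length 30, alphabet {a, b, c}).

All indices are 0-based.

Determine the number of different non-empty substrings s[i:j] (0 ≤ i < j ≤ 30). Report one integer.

sorted suffixes:
  #0 SA[0]=29  'a'
  #1 SA[1]=28  'aa'
  #2 SA[2]=10  'aaaaabbcbacbcbcabbaa'
  #3 SA[3]=11  'aaaabbcbacbcbcabbaa'
  #4 SA[4]=12  'aaabbcbacbcbcabbaa'
  #5 SA[5]=13  'aabbcbacbcbcabbaa'
  #6 SA[6]=4  'aaccccaaaaabbcbacbcbcabbaa'
  #7 SA[7]=25  'abbaa'
  #8 SA[8]=14  'abbcbacbcbcabbaa'
  #9 SA[9]=1  'acbaaccccaaaaabbcbacbcbcabbaa'
  #10 SA[10]=19  'acbcbcabbaa'
  #11 SA[11]=5  'accccaaaaabbcbacbcbcabbaa'
  #12 SA[12]=27  'baa'
  #13 SA[13]=3  'baaccccaaaaabbcbacbcbcabbaa'
  #14 SA[14]=0  'bacbaaccccaaaaabbcbacbcbcabbaa'
  #15 SA[15]=18  'bacbcbcabbaa'
  #16 SA[16]=26  'bbaa'
  #17 SA[17]=15  'bbcbacbcbcabbaa'
  #18 SA[18]=23  'bcabbaa'
  #19 SA[19]=16  'bcbacbcbcabbaa'
  #20 SA[20]=21  'bcbcabbaa'
  #21 SA[21]=9  'caaaaabbcbacbcbcabbaa'
  #22 SA[22]=24  'cabbaa'
  #23 SA[23]=2  'cbaaccccaaaaabbcbacbcbcabbaa'
  #24 SA[24]=17  'cbacbcbcabbaa'
  #25 SA[25]=22  'cbcabbaa'
  #26 SA[26]=20  'cbcbcabbaa'
  #27 SA[27]=8  'ccaaaaabbcbacbcbcabbaa'
  #28 SA[28]=7  'cccaaaaabbcbacbcbcabbaa'
  #29 SA[29]=6  'ccccaaaaabbcbacbcbcabbaa'

SA = [29, 28, 10, 11, 12, 13, 4, 25, 14, 1, 19, 5, 27, 3, 0, 18, 26, 15, 23, 16, 21, 9, 24, 2, 17, 22, 20, 8, 7, 6]
[i] adj suffixes → lcp
  [1] 29/28 → 1 ('a')
  [2] 28/10 → 2 ('aa')
  [3] 10/11 → 4 ('aaaa')
  [4] 11/12 → 3 ('aaa')
  [5] 12/13 → 2 ('aa')
  [6] 13/4 → 2 ('aa')
  [7] 4/25 → 1 ('a')
  [8] 25/14 → 3 ('abb')
  [9] 14/1 → 1 ('a')
  [10] 1/19 → 3 ('acb')
  [11] 19/5 → 2 ('ac')
  [12] 5/27 → 0 ('')
  [13] 27/3 → 3 ('baa')
  [14] 3/0 → 2 ('ba')
  [15] 0/18 → 4 ('bacb')
  [16] 18/26 → 1 ('b')
  [17] 26/15 → 2 ('bb')
  [18] 15/23 → 1 ('b')
  [19] 23/16 → 2 ('bc')
  [20] 16/21 → 3 ('bcb')
  [21] 21/9 → 0 ('')
  [22] 9/24 → 2 ('ca')
  [23] 24/2 → 1 ('c')
  [24] 2/17 → 3 ('cba')
  [25] 17/22 → 2 ('cb')
  [26] 22/20 → 3 ('cbc')
  [27] 20/8 → 1 ('c')
  [28] 8/7 → 2 ('cc')
  [29] 7/6 → 3 ('ccc')

n(n+1)/2 = 30·31/2 = 465
Σ LCP = 0 + 1 + 2 + 4 + 3 + 2 + 2 + 1 + 3 + 1 + 3 + 2 + 0 + 3 + 2 + 4 + 1 + 2 + 1 + 2 + 3 + 0 + 2 + 1 + 3 + 2 + 3 + 1 + 2 + 3 = 59
distinct = 465 − 59 = 406

406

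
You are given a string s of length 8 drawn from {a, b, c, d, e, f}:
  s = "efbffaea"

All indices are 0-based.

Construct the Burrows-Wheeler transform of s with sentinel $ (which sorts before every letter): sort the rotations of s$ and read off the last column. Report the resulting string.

aeffa$feb

rank  rotation   last
    0  $efbffaea  a
    1  a$efbffae  e
    2  aea$efbff  f
    3  bffaea$ef  f
    4  ea$efbffa  a
    5  efbffaea$  $
    6  faea$efbf  f
    7  fbffaea$e  e
    8  ffaea$efb  b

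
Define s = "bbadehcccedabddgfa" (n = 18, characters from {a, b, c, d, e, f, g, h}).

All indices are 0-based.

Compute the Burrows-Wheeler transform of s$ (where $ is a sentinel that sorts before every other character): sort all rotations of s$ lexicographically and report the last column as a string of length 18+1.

afdbb$ahccebadcdgde

rank  rotation             last
    0  $bbadehcccedabddgfa  a
    1  a$bbadehcccedabddgf  f
    2  abddgfa$bbadehccced  d
    3  adehcccedabddgfa$bb  b
    4  badehcccedabddgfa$b  b
    5  bbadehcccedabddgfa$  $
    6  bddgfa$bbadehccceda  a
    7  cccedabddgfa$bbadeh  h
    8  ccedabddgfa$bbadehc  c
    9  cedabddgfa$bbadehcc  c
   10  dabddgfa$bbadehccce  e
   11  ddgfa$bbadehcccedab  b
   12  dehcccedabddgfa$bba  a
   13  dgfa$bbadehcccedabd  d
   14  edabddgfa$bbadehccc  c
   15  ehcccedabddgfa$bbad  d
   16  fa$bbadehcccedabddg  g
   17  gfa$bbadehcccedabdd  d
   18  hcccedabddgfa$bbade  e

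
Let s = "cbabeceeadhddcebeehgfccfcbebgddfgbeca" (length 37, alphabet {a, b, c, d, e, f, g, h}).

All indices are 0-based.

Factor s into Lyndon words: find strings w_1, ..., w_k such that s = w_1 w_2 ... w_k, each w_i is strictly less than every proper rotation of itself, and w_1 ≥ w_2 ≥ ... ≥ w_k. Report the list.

["c", "b", "abeceeadhddcebeehgfccfcbebgddfgbec", "a"]

emit factor 1: 'c' (i=0, period=1)
emit factor 2: 'b' (i=1, period=1)
emit factor 3: 'abeceeadhddcebeehgfccfcbebgddfgbec' (i=2, period=34)
emit factor 4: 'a' (i=36, period=1)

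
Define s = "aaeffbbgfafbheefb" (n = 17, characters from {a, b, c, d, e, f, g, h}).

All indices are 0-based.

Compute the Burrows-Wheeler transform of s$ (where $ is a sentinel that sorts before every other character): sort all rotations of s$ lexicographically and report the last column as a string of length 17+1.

b$afffbfheagefaebb

rank  rotation            last
    0  $aaeffbbgfafbheefb  b
    1  aaeffbbgfafbheefb$  $
    2  aeffbbgfafbheefb$a  a
    3  afbheefb$aaeffbbgf  f
    4  b$aaeffbbgfafbheef  f
    5  bbgfafbheefb$aaeff  f
    6  bgfafbheefb$aaeffb  b
    7  bheefb$aaeffbbgfaf  f
    8  eefb$aaeffbbgfafbh  h
    9  efb$aaeffbbgfafbhe  e
   10  effbbgfafbheefb$aa  a
   11  fafbheefb$aaeffbbg  g
   12  fb$aaeffbbgfafbhee  e
   13  fbbgfafbheefb$aaef  f
   14  fbheefb$aaeffbbgfa  a
   15  ffbbgfafbheefb$aae  e
   16  gfafbheefb$aaeffbb  b
   17  heefb$aaeffbbgfafb  b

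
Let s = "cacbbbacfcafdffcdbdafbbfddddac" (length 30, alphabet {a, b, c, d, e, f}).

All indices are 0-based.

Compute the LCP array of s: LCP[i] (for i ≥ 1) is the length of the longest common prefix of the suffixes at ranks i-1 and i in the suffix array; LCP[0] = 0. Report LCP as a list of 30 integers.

rank | idx | suffix
   0 |  28 | ac
   1 |   1 | acbbbacfcafdffcdbdafbbfddddac
   2 |   6 | acfcafdffcdbdafbbfddddac
   3 |  19 | afbbfddddac
   4 |  10 | afdffcdbdafbbfddddac
   5 |   5 | bacfcafdffcdbdafbbfddddac
   6 |   4 | bbacfcafdffcdbdafbbfddddac
   7 |   3 | bbbacfcafdffcdbdafbbfddddac
   8 |  21 | bbfddddac
   9 |  17 | bdafbbfddddac
  10 |  22 | bfddddac
  11 |  29 | c
  12 |   0 | cacbbbacfcafdffcdbdafbbfddddac
  13 |   9 | cafdffcdbdafbbfddddac
  14 |   2 | cbbbacfcafdffcdbdafbbfddddac
  15 |  15 | cdbdafbbfddddac
  16 |   7 | cfcafdffcdbdafbbfddddac
  17 |  27 | dac
  18 |  18 | dafbbfddddac
  19 |  16 | dbdafbbfddddac
  20 |  26 | ddac
  21 |  25 | dddac
  22 |  24 | ddddac
  23 |  12 | dffcdbdafbbfddddac
  24 |  20 | fbbfddddac
  25 |   8 | fcafdffcdbdafbbfddddac
  26 |  14 | fcdbdafbbfddddac
  27 |  23 | fddddac
  28 |  11 | fdffcdbdafbbfddddac
  29 |  13 | ffcdbdafbbfddddac

SA = [28, 1, 6, 19, 10, 5, 4, 3, 21, 17, 22, 29, 0, 9, 2, 15, 7, 27, 18, 16, 26, 25, 24, 12, 20, 8, 14, 23, 11, 13]
i: (SA[i-1],SA[i]) lcp shared
  1: (28,1) 2 'ac'
  2: (1,6) 2 'ac'
  3: (6,19) 1 'a'
  4: (19,10) 2 'af'
  5: (10,5) 0 ''
  6: (5,4) 1 'b'
  7: (4,3) 2 'bb'
  8: (3,21) 2 'bb'
  9: (21,17) 1 'b'
  10: (17,22) 1 'b'
  11: (22,29) 0 ''
  12: (29,0) 1 'c'
  13: (0,9) 2 'ca'
  14: (9,2) 1 'c'
  15: (2,15) 1 'c'
  16: (15,7) 1 'c'
  17: (7,27) 0 ''
  18: (27,18) 2 'da'
  19: (18,16) 1 'd'
  20: (16,26) 1 'd'
  21: (26,25) 2 'dd'
  22: (25,24) 3 'ddd'
  23: (24,12) 1 'd'
  24: (12,20) 0 ''
  25: (20,8) 1 'f'
  26: (8,14) 2 'fc'
  27: (14,23) 1 'f'
  28: (23,11) 2 'fd'
  29: (11,13) 1 'f'

[0, 2, 2, 1, 2, 0, 1, 2, 2, 1, 1, 0, 1, 2, 1, 1, 1, 0, 2, 1, 1, 2, 3, 1, 0, 1, 2, 1, 2, 1]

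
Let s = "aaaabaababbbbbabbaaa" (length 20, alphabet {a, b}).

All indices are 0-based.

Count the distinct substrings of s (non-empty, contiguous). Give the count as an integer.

164

rank→(start, suffix):
  0 → (19, 'a')
  1 → (18, 'aa')
  2 → (17, 'aaa')
  3 → (0, 'aaaabaababbbbbabbaaa')
  4 → (1, 'aaabaababbbbbabbaaa')
  5 → (2, 'aabaababbbbbabbaaa')
  6 → (5, 'aababbbbbabbaaa')
  7 → (3, 'abaababbbbbabbaaa')
  8 → (6, 'ababbbbbabbaaa')
  9 → (14, 'abbaaa')
  10 → (8, 'abbbbbabbaaa')
  11 → (16, 'baaa')
  12 → (4, 'baababbbbbabbaaa')
  13 → (13, 'babbaaa')
  14 → (7, 'babbbbbabbaaa')
  15 → (15, 'bbaaa')
  16 → (12, 'bbabbaaa')
  17 → (11, 'bbbabbaaa')
  18 → (10, 'bbbbabbaaa')
  19 → (9, 'bbbbbabbaaa')

SA = [19, 18, 17, 0, 1, 2, 5, 3, 6, 14, 8, 16, 4, 13, 7, 15, 12, 11, 10, 9]
[i] adj suffixes → lcp
  [1] 19/18 → 1 ('a')
  [2] 18/17 → 2 ('aa')
  [3] 17/0 → 3 ('aaa')
  [4] 0/1 → 3 ('aaa')
  [5] 1/2 → 2 ('aa')
  [6] 2/5 → 4 ('aaba')
  [7] 5/3 → 1 ('a')
  [8] 3/6 → 3 ('aba')
  [9] 6/14 → 2 ('ab')
  [10] 14/8 → 3 ('abb')
  [11] 8/16 → 0 ('')
  [12] 16/4 → 3 ('baa')
  [13] 4/13 → 2 ('ba')
  [14] 13/7 → 4 ('babb')
  [15] 7/15 → 1 ('b')
  [16] 15/12 → 3 ('bba')
  [17] 12/11 → 2 ('bb')
  [18] 11/10 → 3 ('bbb')
  [19] 10/9 → 4 ('bbbb')

n(n+1)/2 = 20·21/2 = 210
Σ LCP = 0 + 1 + 2 + 3 + 3 + 2 + 4 + 1 + 3 + 2 + 3 + 0 + 3 + 2 + 4 + 1 + 3 + 2 + 3 + 4 = 46
distinct = 210 − 46 = 164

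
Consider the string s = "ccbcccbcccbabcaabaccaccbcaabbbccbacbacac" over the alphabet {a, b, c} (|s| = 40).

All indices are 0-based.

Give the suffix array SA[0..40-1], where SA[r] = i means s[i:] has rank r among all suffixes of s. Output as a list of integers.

rank→(start, suffix):
  0 → (14, 'aabaccaccbcaabbbccbacbacac')
  1 → (25, 'aabbbccbacbacac')
  2 → (15, 'abaccaccbcaabbbccbacbacac')
  3 → (26, 'abbbccbacbacac')
  4 → (11, 'abcaabaccaccbcaabbbccbacbacac')
  5 → (38, 'ac')
  6 → (36, 'acac')
  7 → (33, 'acbacac')
  8 → (17, 'accaccbcaabbbccbacbacac')
  9 → (20, 'accbcaabbbccbacbacac')
  10 → (10, 'babcaabaccaccbcaabbbccbacbacac')
  11 → (35, 'bacac')
  12 → (32, 'bacbacac')
  13 → (16, 'baccaccbcaabbbccbacbacac')
  14 → (27, 'bbbccbacbacac')
  15 → (28, 'bbccbacbacac')
  16 → (12, 'bcaabaccaccbcaabbbccbacbacac')
  17 → (23, 'bcaabbbccbacbacac')
  18 → (29, 'bccbacbacac')
  19 → (6, 'bcccbabcaabaccaccbcaabbbccbacbacac')
  20 → (2, 'bcccbcccbabcaabaccaccbcaabbbccbacbacac')
  21 → (39, 'c')
  22 → (13, 'caabaccaccbcaabbbccbacbacac')
  23 → (24, 'caabbbccbacbacac')
  24 → (37, 'cac')
  25 → (19, 'caccbcaabbbccbacbacac')
  26 → (9, 'cbabcaabaccaccbcaabbbccbacbacac')
  27 → (34, 'cbacac')
  28 → (31, 'cbacbacac')
  29 → (22, 'cbcaabbbccbacbacac')
  30 → (5, 'cbcccbabcaabaccaccbcaabbbccbacbacac')
  31 → (1, 'cbcccbcccbabcaabaccaccbcaabbbccbacbacac')
  32 → (18, 'ccaccbcaabbbccbacbacac')
  33 → (8, 'ccbabcaabaccaccbcaabbbccbacbacac')
  34 → (30, 'ccbacbacac')
  35 → (21, 'ccbcaabbbccbacbacac')
  36 → (4, 'ccbcccbabcaabaccaccbcaabbbccbacbacac')
  37 → (0, 'ccbcccbcccbabcaabaccaccbcaabbbccbacbacac')
  38 → (7, 'cccbabcaabaccaccbcaabbbccbacbacac')
  39 → (3, 'cccbcccbabcaabaccaccbcaabbbccbacbacac')

[14, 25, 15, 26, 11, 38, 36, 33, 17, 20, 10, 35, 32, 16, 27, 28, 12, 23, 29, 6, 2, 39, 13, 24, 37, 19, 9, 34, 31, 22, 5, 1, 18, 8, 30, 21, 4, 0, 7, 3]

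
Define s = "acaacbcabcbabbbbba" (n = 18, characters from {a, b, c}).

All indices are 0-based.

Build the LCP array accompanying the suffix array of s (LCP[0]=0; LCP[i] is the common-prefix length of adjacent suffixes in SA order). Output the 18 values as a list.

sorted suffixes:
  #0 SA[0]=17  'a'
  #1 SA[1]=2  'aacbcabcbabbbbba'
  #2 SA[2]=11  'abbbbba'
  #3 SA[3]=7  'abcbabbbbba'
  #4 SA[4]=0  'acaacbcabcbabbbbba'
  #5 SA[5]=3  'acbcabcbabbbbba'
  #6 SA[6]=16  'ba'
  #7 SA[7]=10  'babbbbba'
  #8 SA[8]=15  'bba'
  #9 SA[9]=14  'bbba'
  #10 SA[10]=13  'bbbba'
  #11 SA[11]=12  'bbbbba'
  #12 SA[12]=5  'bcabcbabbbbba'
  #13 SA[13]=8  'bcbabbbbba'
  #14 SA[14]=1  'caacbcabcbabbbbba'
  #15 SA[15]=6  'cabcbabbbbba'
  #16 SA[16]=9  'cbabbbbba'
  #17 SA[17]=4  'cbcabcbabbbbba'

SA = [17, 2, 11, 7, 0, 3, 16, 10, 15, 14, 13, 12, 5, 8, 1, 6, 9, 4]
rank  pair      lcp
   1  s[17:],s[2:]  1  'a'
   2  s[2:],s[11:]  1  'a'
   3  s[11:],s[7:]  2  'ab'
   4  s[7:],s[0:]  1  'a'
   5  s[0:],s[3:]  2  'ac'
   6  s[3:],s[16:]  0  ''
   7  s[16:],s[10:]  2  'ba'
   8  s[10:],s[15:]  1  'b'
   9  s[15:],s[14:]  2  'bb'
  10  s[14:],s[13:]  3  'bbb'
  11  s[13:],s[12:]  4  'bbbb'
  12  s[12:],s[5:]  1  'b'
  13  s[5:],s[8:]  2  'bc'
  14  s[8:],s[1:]  0  ''
  15  s[1:],s[6:]  2  'ca'
  16  s[6:],s[9:]  1  'c'
  17  s[9:],s[4:]  2  'cb'

[0, 1, 1, 2, 1, 2, 0, 2, 1, 2, 3, 4, 1, 2, 0, 2, 1, 2]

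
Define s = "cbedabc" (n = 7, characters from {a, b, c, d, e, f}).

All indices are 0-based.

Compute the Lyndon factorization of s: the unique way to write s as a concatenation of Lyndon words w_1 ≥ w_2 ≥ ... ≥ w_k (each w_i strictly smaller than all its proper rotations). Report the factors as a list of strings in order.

["c", "bed", "abc"]

emit factor 1: 'c' (i=0, period=1)
emit factor 2: 'bed' (i=1, period=3)
emit factor 3: 'abc' (i=4, period=3)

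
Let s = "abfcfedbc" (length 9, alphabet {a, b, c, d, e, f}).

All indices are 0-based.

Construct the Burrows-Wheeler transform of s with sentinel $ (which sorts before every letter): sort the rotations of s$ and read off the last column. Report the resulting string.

rank  rotation    last
    0  $abfcfedbc  c
    1  abfcfedbc$  $
    2  bc$abfcfed  d
    3  bfcfedbc$a  a
    4  c$abfcfedb  b
    5  cfedbc$abf  f
    6  dbc$abfcfe  e
    7  edbc$abfcf  f
    8  fcfedbc$ab  b
    9  fedbc$abfc  c

c$dabfefbc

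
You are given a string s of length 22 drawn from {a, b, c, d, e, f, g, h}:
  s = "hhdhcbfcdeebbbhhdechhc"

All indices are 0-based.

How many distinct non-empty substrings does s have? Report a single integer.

rank→(start, suffix):
  0 → (11, 'bbbhhdechhc')
  1 → (12, 'bbhhdechhc')
  2 → (5, 'bfcdeebbbhhdechhc')
  3 → (13, 'bhhdechhc')
  4 → (21, 'c')
  5 → (4, 'cbfcdeebbbhhdechhc')
  6 → (7, 'cdeebbbhhdechhc')
  7 → (18, 'chhc')
  8 → (16, 'dechhc')
  9 → (8, 'deebbbhhdechhc')
  10 → (2, 'dhcbfcdeebbbhhdechhc')
  11 → (10, 'ebbbhhdechhc')
  12 → (17, 'echhc')
  13 → (9, 'eebbbhhdechhc')
  14 → (6, 'fcdeebbbhhdechhc')
  15 → (20, 'hc')
  16 → (3, 'hcbfcdeebbbhhdechhc')
  17 → (15, 'hdechhc')
  18 → (1, 'hdhcbfcdeebbbhhdechhc')
  19 → (19, 'hhc')
  20 → (14, 'hhdechhc')
  21 → (0, 'hhdhcbfcdeebbbhhdechhc')

SA = [11, 12, 5, 13, 21, 4, 7, 18, 16, 8, 2, 10, 17, 9, 6, 20, 3, 15, 1, 19, 14, 0]
[i] adj suffixes → lcp
  [1] 11/12 → 2 ('bb')
  [2] 12/5 → 1 ('b')
  [3] 5/13 → 1 ('b')
  [4] 13/21 → 0 ('')
  [5] 21/4 → 1 ('c')
  [6] 4/7 → 1 ('c')
  [7] 7/18 → 1 ('c')
  [8] 18/16 → 0 ('')
  [9] 16/8 → 2 ('de')
  [10] 8/2 → 1 ('d')
  [11] 2/10 → 0 ('')
  [12] 10/17 → 1 ('e')
  [13] 17/9 → 1 ('e')
  [14] 9/6 → 0 ('')
  [15] 6/20 → 0 ('')
  [16] 20/3 → 2 ('hc')
  [17] 3/15 → 1 ('h')
  [18] 15/1 → 2 ('hd')
  [19] 1/19 → 1 ('h')
  [20] 19/14 → 2 ('hh')
  [21] 14/0 → 3 ('hhd')

n(n+1)/2 = 22·23/2 = 253
Σ LCP = 0 + 2 + 1 + 1 + 0 + 1 + 1 + 1 + 0 + 2 + 1 + 0 + 1 + 1 + 0 + 0 + 2 + 1 + 2 + 1 + 2 + 3 = 23
distinct = 253 − 23 = 230

230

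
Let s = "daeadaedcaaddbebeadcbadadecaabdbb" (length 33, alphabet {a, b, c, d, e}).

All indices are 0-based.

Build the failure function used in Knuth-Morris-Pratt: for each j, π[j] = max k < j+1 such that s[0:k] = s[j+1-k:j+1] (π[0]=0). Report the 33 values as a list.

π[0] = 0
j=1 s[j]='a': π[1]=0 (border '')
j=2 s[j]='e': π[2]=0 (border '')
j=3 s[j]='a': π[3]=0 (border '')
j=4 s[j]='d': π[4]=1 (border 'd')
j=5 s[j]='a': π[5]=2 (border 'da')
j=6 s[j]='e': π[6]=3 (border 'dae')
j=7 s[j]='d': k: 3→0; π[7]=1 (border 'd')
j=8 s[j]='c': k: 1→0; π[8]=0 (border '')
j=9 s[j]='a': π[9]=0 (border '')
j=10 s[j]='a': π[10]=0 (border '')
j=11 s[j]='d': π[11]=1 (border 'd')
j=12 s[j]='d': k: 1→0; π[12]=1 (border 'd')
j=13 s[j]='b': k: 1→0; π[13]=0 (border '')
j=14 s[j]='e': π[14]=0 (border '')
j=15 s[j]='b': π[15]=0 (border '')
j=16 s[j]='e': π[16]=0 (border '')
j=17 s[j]='a': π[17]=0 (border '')
j=18 s[j]='d': π[18]=1 (border 'd')
j=19 s[j]='c': k: 1→0; π[19]=0 (border '')
j=20 s[j]='b': π[20]=0 (border '')
j=21 s[j]='a': π[21]=0 (border '')
j=22 s[j]='d': π[22]=1 (border 'd')
j=23 s[j]='a': π[23]=2 (border 'da')
j=24 s[j]='d': k: 2→0; π[24]=1 (border 'd')
j=25 s[j]='e': k: 1→0; π[25]=0 (border '')
j=26 s[j]='c': π[26]=0 (border '')
j=27 s[j]='a': π[27]=0 (border '')
j=28 s[j]='a': π[28]=0 (border '')
j=29 s[j]='b': π[29]=0 (border '')
j=30 s[j]='d': π[30]=1 (border 'd')
j=31 s[j]='b': k: 1→0; π[31]=0 (border '')
j=32 s[j]='b': π[32]=0 (border '')

[0, 0, 0, 0, 1, 2, 3, 1, 0, 0, 0, 1, 1, 0, 0, 0, 0, 0, 1, 0, 0, 0, 1, 2, 1, 0, 0, 0, 0, 0, 1, 0, 0]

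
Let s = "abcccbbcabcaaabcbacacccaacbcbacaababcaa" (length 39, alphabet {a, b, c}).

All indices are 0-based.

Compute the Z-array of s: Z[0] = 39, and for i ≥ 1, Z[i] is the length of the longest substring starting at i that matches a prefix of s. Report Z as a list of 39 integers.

Z[0]=39
i=1: outside box; Z[1]=0
i=2: outside box; Z[2]=0
i=3: outside box; Z[3]=0
i=4: outside box; Z[4]=0
i=5: outside box; Z[5]=0
i=6: outside box; Z[6]=0
i=7: outside box; Z[7]=0
i=8: outside box; Z[8]=3 grow→box=[8,11)
i=9: min(r-i=2, Z[1]=0)=0; Z[9]=0
i=10: min(r-i=1, Z[2]=0)=0; Z[10]=0
i=11: outside box; Z[11]=1 grow→box=[11,12)
i=12: outside box; Z[12]=1 grow→box=[12,13)
i=13: outside box; Z[13]=3 grow→box=[13,16)
i=14: min(r-i=2, Z[1]=0)=0; Z[14]=0
i=15: min(r-i=1, Z[2]=0)=0; Z[15]=0
i=16: outside box; Z[16]=0
i=17: outside box; Z[17]=1 grow→box=[17,18)
i=18: outside box; Z[18]=0
i=19: outside box; Z[19]=1 grow→box=[19,20)
i=20: outside box; Z[20]=0
i=21: outside box; Z[21]=0
i=22: outside box; Z[22]=0
i=23: outside box; Z[23]=1 grow→box=[23,24)
i=24: outside box; Z[24]=1 grow→box=[24,25)
i=25: outside box; Z[25]=0
i=26: outside box; Z[26]=0
i=27: outside box; Z[27]=0
i=28: outside box; Z[28]=0
i=29: outside box; Z[29]=1 grow→box=[29,30)
i=30: outside box; Z[30]=0
i=31: outside box; Z[31]=1 grow→box=[31,32)
i=32: outside box; Z[32]=2 grow→box=[32,34)
i=33: min(r-i=1, Z[1]=0)=0; Z[33]=0
i=34: outside box; Z[34]=3 grow→box=[34,37)
i=35: min(r-i=2, Z[1]=0)=0; Z[35]=0
i=36: min(r-i=1, Z[2]=0)=0; Z[36]=0
i=37: outside box; Z[37]=1 grow→box=[37,38)
i=38: outside box; Z[38]=1 grow→box=[38,39)

[39, 0, 0, 0, 0, 0, 0, 0, 3, 0, 0, 1, 1, 3, 0, 0, 0, 1, 0, 1, 0, 0, 0, 1, 1, 0, 0, 0, 0, 1, 0, 1, 2, 0, 3, 0, 0, 1, 1]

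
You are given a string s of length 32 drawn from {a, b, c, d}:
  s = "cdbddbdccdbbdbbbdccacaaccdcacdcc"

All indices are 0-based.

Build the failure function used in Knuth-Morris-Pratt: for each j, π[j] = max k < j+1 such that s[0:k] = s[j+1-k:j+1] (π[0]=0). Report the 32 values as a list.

π[0] = 0
j=1 s[j]='d': π[1]=0 (border '')
j=2 s[j]='b': π[2]=0 (border '')
j=3 s[j]='d': π[3]=0 (border '')
j=4 s[j]='d': π[4]=0 (border '')
j=5 s[j]='b': π[5]=0 (border '')
j=6 s[j]='d': π[6]=0 (border '')
j=7 s[j]='c': π[7]=1 (border 'c')
j=8 s[j]='c': k: 1→0; π[8]=1 (border 'c')
j=9 s[j]='d': π[9]=2 (border 'cd')
j=10 s[j]='b': π[10]=3 (border 'cdb')
j=11 s[j]='b': k: 3→0; π[11]=0 (border '')
j=12 s[j]='d': π[12]=0 (border '')
j=13 s[j]='b': π[13]=0 (border '')
j=14 s[j]='b': π[14]=0 (border '')
j=15 s[j]='b': π[15]=0 (border '')
j=16 s[j]='d': π[16]=0 (border '')
j=17 s[j]='c': π[17]=1 (border 'c')
j=18 s[j]='c': k: 1→0; π[18]=1 (border 'c')
j=19 s[j]='a': k: 1→0; π[19]=0 (border '')
j=20 s[j]='c': π[20]=1 (border 'c')
j=21 s[j]='a': k: 1→0; π[21]=0 (border '')
j=22 s[j]='a': π[22]=0 (border '')
j=23 s[j]='c': π[23]=1 (border 'c')
j=24 s[j]='c': k: 1→0; π[24]=1 (border 'c')
j=25 s[j]='d': π[25]=2 (border 'cd')
j=26 s[j]='c': k: 2→0; π[26]=1 (border 'c')
j=27 s[j]='a': k: 1→0; π[27]=0 (border '')
j=28 s[j]='c': π[28]=1 (border 'c')
j=29 s[j]='d': π[29]=2 (border 'cd')
j=30 s[j]='c': k: 2→0; π[30]=1 (border 'c')
j=31 s[j]='c': k: 1→0; π[31]=1 (border 'c')

[0, 0, 0, 0, 0, 0, 0, 1, 1, 2, 3, 0, 0, 0, 0, 0, 0, 1, 1, 0, 1, 0, 0, 1, 1, 2, 1, 0, 1, 2, 1, 1]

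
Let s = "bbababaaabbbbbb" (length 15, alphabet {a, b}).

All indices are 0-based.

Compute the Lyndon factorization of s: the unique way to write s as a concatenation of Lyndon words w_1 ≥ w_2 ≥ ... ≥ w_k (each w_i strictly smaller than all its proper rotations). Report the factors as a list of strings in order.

emit factor 1: 'b' (i=0, period=1)
emit factor 2: 'b' (i=1, period=1)
emit factor 3: 'ab' (i=2, period=2)
emit factor 4: 'ab' (i=4, period=2)
emit factor 5: 'aaabbbbbb' (i=6, period=9)

["b", "b", "ab", "ab", "aaabbbbbb"]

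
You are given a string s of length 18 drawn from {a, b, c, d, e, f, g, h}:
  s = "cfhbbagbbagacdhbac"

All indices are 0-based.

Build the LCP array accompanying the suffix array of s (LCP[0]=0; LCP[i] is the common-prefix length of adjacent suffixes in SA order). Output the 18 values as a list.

[0, 2, 1, 2, 0, 2, 3, 1, 4, 0, 1, 1, 0, 0, 0, 1, 0, 2]

rank→(start, suffix):
  0 → (16, 'ac')
  1 → (11, 'acdhbac')
  2 → (9, 'agacdhbac')
  3 → (5, 'agbbagacdhbac')
  4 → (15, 'bac')
  5 → (8, 'bagacdhbac')
  6 → (4, 'bagbbagacdhbac')
  7 → (7, 'bbagacdhbac')
  8 → (3, 'bbagbbagacdhbac')
  9 → (17, 'c')
  10 → (12, 'cdhbac')
  11 → (0, 'cfhbbagbbagacdhbac')
  12 → (13, 'dhbac')
  13 → (1, 'fhbbagbbagacdhbac')
  14 → (10, 'gacdhbac')
  15 → (6, 'gbbagacdhbac')
  16 → (14, 'hbac')
  17 → (2, 'hbbagbbagacdhbac')

SA = [16, 11, 9, 5, 15, 8, 4, 7, 3, 17, 12, 0, 13, 1, 10, 6, 14, 2]
rank  pair      lcp
   1  s[16:],s[11:]  2  'ac'
   2  s[11:],s[9:]  1  'a'
   3  s[9:],s[5:]  2  'ag'
   4  s[5:],s[15:]  0  ''
   5  s[15:],s[8:]  2  'ba'
   6  s[8:],s[4:]  3  'bag'
   7  s[4:],s[7:]  1  'b'
   8  s[7:],s[3:]  4  'bbag'
   9  s[3:],s[17:]  0  ''
  10  s[17:],s[12:]  1  'c'
  11  s[12:],s[0:]  1  'c'
  12  s[0:],s[13:]  0  ''
  13  s[13:],s[1:]  0  ''
  14  s[1:],s[10:]  0  ''
  15  s[10:],s[6:]  1  'g'
  16  s[6:],s[14:]  0  ''
  17  s[14:],s[2:]  2  'hb'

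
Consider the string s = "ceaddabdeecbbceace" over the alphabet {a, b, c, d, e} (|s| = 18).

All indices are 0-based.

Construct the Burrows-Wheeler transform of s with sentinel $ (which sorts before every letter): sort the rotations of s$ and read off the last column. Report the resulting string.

rank  rotation             last
    0  $ceaddabdeecbbceace  e
    1  abdeecbbceace$ceadd  d
    2  ace$ceaddabdeecbbce  e
    3  addabdeecbbceace$ce  e
    4  bbceace$ceaddabdeec  c
    5  bceace$ceaddabdeecb  b
    6  bdeecbbceace$ceadda  a
    7  cbbceace$ceaddabdee  e
    8  ce$ceaddabdeecbbcea  a
    9  ceace$ceaddabdeecbb  b
   10  ceaddabdeecbbceace$  $
   11  dabdeecbbceace$cead  d
   12  ddabdeecbbceace$cea  a
   13  deecbbceace$ceaddab  b
   14  e$ceaddabdeecbbceac  c
   15  eace$ceaddabdeecbbc  c
   16  eaddabdeecbbceace$c  c
   17  ecbbceace$ceaddabde  e
   18  eecbbceace$ceaddabd  d

edeecbaeab$dabccced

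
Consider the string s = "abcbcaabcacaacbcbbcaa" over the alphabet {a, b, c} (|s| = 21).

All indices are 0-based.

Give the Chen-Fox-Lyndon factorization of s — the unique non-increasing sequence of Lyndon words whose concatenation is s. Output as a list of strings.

emit factor 1: 'abcbc' (i=0, period=5)
emit factor 2: 'aabcacaacbcbbc' (i=5, period=14)
emit factor 3: 'a' (i=19, period=1)
emit factor 4: 'a' (i=20, period=1)

["abcbc", "aabcacaacbcbbc", "a", "a"]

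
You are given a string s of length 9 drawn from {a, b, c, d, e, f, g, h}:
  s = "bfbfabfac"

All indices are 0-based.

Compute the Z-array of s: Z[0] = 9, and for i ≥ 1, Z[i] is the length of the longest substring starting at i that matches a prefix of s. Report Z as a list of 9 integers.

[9, 0, 2, 0, 0, 2, 0, 0, 0]

Z[0]=9
i=1: outside box; Z[1]=0
i=2: outside box; Z[2]=2 extend→box=[2,4)
i=3: min(r-i=1, Z[1]=0)=0; Z[3]=0
i=4: outside box; Z[4]=0
i=5: outside box; Z[5]=2 extend→box=[5,7)
i=6: min(r-i=1, Z[1]=0)=0; Z[6]=0
i=7: outside box; Z[7]=0
i=8: outside box; Z[8]=0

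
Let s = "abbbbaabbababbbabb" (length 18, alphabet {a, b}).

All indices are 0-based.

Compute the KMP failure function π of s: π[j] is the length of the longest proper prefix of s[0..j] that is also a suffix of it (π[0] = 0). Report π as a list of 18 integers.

[0, 0, 0, 0, 0, 1, 1, 2, 3, 1, 2, 1, 2, 3, 4, 1, 2, 3]

π[0] = 0
j=1 s[j]='b': π[1]=0 (border '')
j=2 s[j]='b': π[2]=0 (border '')
j=3 s[j]='b': π[3]=0 (border '')
j=4 s[j]='b': π[4]=0 (border '')
j=5 s[j]='a': π[5]=1 (border 'a')
j=6 s[j]='a': k: 1→0; π[6]=1 (border 'a')
j=7 s[j]='b': π[7]=2 (border 'ab')
j=8 s[j]='b': π[8]=3 (border 'abb')
j=9 s[j]='a': k: 3→0; π[9]=1 (border 'a')
j=10 s[j]='b': π[10]=2 (border 'ab')
j=11 s[j]='a': k: 2→0; π[11]=1 (border 'a')
j=12 s[j]='b': π[12]=2 (border 'ab')
j=13 s[j]='b': π[13]=3 (border 'abb')
j=14 s[j]='b': π[14]=4 (border 'abbb')
j=15 s[j]='a': k: 4→0; π[15]=1 (border 'a')
j=16 s[j]='b': π[16]=2 (border 'ab')
j=17 s[j]='b': π[17]=3 (border 'abb')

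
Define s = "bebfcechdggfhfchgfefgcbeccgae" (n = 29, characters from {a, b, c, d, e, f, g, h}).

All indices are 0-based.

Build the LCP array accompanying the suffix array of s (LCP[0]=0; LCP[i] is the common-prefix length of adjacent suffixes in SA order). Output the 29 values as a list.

sorted suffixes:
  #0 SA[0]=27  'ae'
  #1 SA[1]=0  'bebfcechdggfhfchgfefgcbeccgae'
  #2 SA[2]=22  'beccgae'
  #3 SA[3]=2  'bfcechdggfhfchgfefgcbeccgae'
  #4 SA[4]=21  'cbeccgae'
  #5 SA[5]=24  'ccgae'
  #6 SA[6]=4  'cechdggfhfchgfefgcbeccgae'
  #7 SA[7]=25  'cgae'
  #8 SA[8]=6  'chdggfhfchgfefgcbeccgae'
  #9 SA[9]=14  'chgfefgcbeccgae'
  #10 SA[10]=8  'dggfhfchgfefgcbeccgae'
  #11 SA[11]=28  'e'
  #12 SA[12]=1  'ebfcechdggfhfchgfefgcbeccgae'
  #13 SA[13]=23  'eccgae'
  #14 SA[14]=5  'echdggfhfchgfefgcbeccgae'
  #15 SA[15]=18  'efgcbeccgae'
  #16 SA[16]=3  'fcechdggfhfchgfefgcbeccgae'
  #17 SA[17]=13  'fchgfefgcbeccgae'
  #18 SA[18]=17  'fefgcbeccgae'
  #19 SA[19]=19  'fgcbeccgae'
  #20 SA[20]=11  'fhfchgfefgcbeccgae'
  #21 SA[21]=26  'gae'
  #22 SA[22]=20  'gcbeccgae'
  #23 SA[23]=16  'gfefgcbeccgae'
  #24 SA[24]=10  'gfhfchgfefgcbeccgae'
  #25 SA[25]=9  'ggfhfchgfefgcbeccgae'
  #26 SA[26]=7  'hdggfhfchgfefgcbeccgae'
  #27 SA[27]=12  'hfchgfefgcbeccgae'
  #28 SA[28]=15  'hgfefgcbeccgae'

SA = [27, 0, 22, 2, 21, 24, 4, 25, 6, 14, 8, 28, 1, 23, 5, 18, 3, 13, 17, 19, 11, 26, 20, 16, 10, 9, 7, 12, 15]
i: (SA[i-1],SA[i]) lcp shared
  1: (27,0) 0 ''
  2: (0,22) 2 'be'
  3: (22,2) 1 'b'
  4: (2,21) 0 ''
  5: (21,24) 1 'c'
  6: (24,4) 1 'c'
  7: (4,25) 1 'c'
  8: (25,6) 1 'c'
  9: (6,14) 2 'ch'
  10: (14,8) 0 ''
  11: (8,28) 0 ''
  12: (28,1) 1 'e'
  13: (1,23) 1 'e'
  14: (23,5) 2 'ec'
  15: (5,18) 1 'e'
  16: (18,3) 0 ''
  17: (3,13) 2 'fc'
  18: (13,17) 1 'f'
  19: (17,19) 1 'f'
  20: (19,11) 1 'f'
  21: (11,26) 0 ''
  22: (26,20) 1 'g'
  23: (20,16) 1 'g'
  24: (16,10) 2 'gf'
  25: (10,9) 1 'g'
  26: (9,7) 0 ''
  27: (7,12) 1 'h'
  28: (12,15) 1 'h'

[0, 0, 2, 1, 0, 1, 1, 1, 1, 2, 0, 0, 1, 1, 2, 1, 0, 2, 1, 1, 1, 0, 1, 1, 2, 1, 0, 1, 1]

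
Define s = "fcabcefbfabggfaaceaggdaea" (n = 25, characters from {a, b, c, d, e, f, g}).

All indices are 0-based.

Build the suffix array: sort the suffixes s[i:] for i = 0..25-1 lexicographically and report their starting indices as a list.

[24, 14, 2, 9, 15, 22, 18, 3, 7, 10, 1, 16, 4, 21, 23, 17, 5, 13, 8, 6, 0, 20, 12, 19, 11]

sorted suffixes:
  #0 SA[0]=24  'a'
  #1 SA[1]=14  'aaceaggdaea'
  #2 SA[2]=2  'abcefbfabggfaaceaggdaea'
  #3 SA[3]=9  'abggfaaceaggdaea'
  #4 SA[4]=15  'aceaggdaea'
  #5 SA[5]=22  'aea'
  #6 SA[6]=18  'aggdaea'
  #7 SA[7]=3  'bcefbfabggfaaceaggdaea'
  #8 SA[8]=7  'bfabggfaaceaggdaea'
  #9 SA[9]=10  'bggfaaceaggdaea'
  #10 SA[10]=1  'cabcefbfabggfaaceaggdaea'
  #11 SA[11]=16  'ceaggdaea'
  #12 SA[12]=4  'cefbfabggfaaceaggdaea'
  #13 SA[13]=21  'daea'
  #14 SA[14]=23  'ea'
  #15 SA[15]=17  'eaggdaea'
  #16 SA[16]=5  'efbfabggfaaceaggdaea'
  #17 SA[17]=13  'faaceaggdaea'
  #18 SA[18]=8  'fabggfaaceaggdaea'
  #19 SA[19]=6  'fbfabggfaaceaggdaea'
  #20 SA[20]=0  'fcabcefbfabggfaaceaggdaea'
  #21 SA[21]=20  'gdaea'
  #22 SA[22]=12  'gfaaceaggdaea'
  #23 SA[23]=19  'ggdaea'
  #24 SA[24]=11  'ggfaaceaggdaea'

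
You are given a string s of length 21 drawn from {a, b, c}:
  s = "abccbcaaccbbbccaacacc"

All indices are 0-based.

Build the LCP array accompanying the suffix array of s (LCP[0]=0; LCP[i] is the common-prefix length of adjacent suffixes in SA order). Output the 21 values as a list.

rank | idx | suffix
   0 |  15 | aacacc
   1 |   6 | aaccbbbccaacacc
   2 |   0 | abccbcaaccbbbccaacacc
   3 |  16 | acacc
   4 |  18 | acc
   5 |   7 | accbbbccaacacc
   6 |  10 | bbbccaacacc
   7 |  11 | bbccaacacc
   8 |   4 | bcaaccbbbccaacacc
   9 |  12 | bccaacacc
  10 |   1 | bccbcaaccbbbccaacacc
  11 |  20 | c
  12 |  14 | caacacc
  13 |   5 | caaccbbbccaacacc
  14 |  17 | cacc
  15 |   9 | cbbbccaacacc
  16 |   3 | cbcaaccbbbccaacacc
  17 |  19 | cc
  18 |  13 | ccaacacc
  19 |   8 | ccbbbccaacacc
  20 |   2 | ccbcaaccbbbccaacacc

SA = [15, 6, 0, 16, 18, 7, 10, 11, 4, 12, 1, 20, 14, 5, 17, 9, 3, 19, 13, 8, 2]
i: (SA[i-1],SA[i]) lcp shared
  1: (15,6) 3 'aac'
  2: (6,0) 1 'a'
  3: (0,16) 1 'a'
  4: (16,18) 2 'ac'
  5: (18,7) 3 'acc'
  6: (7,10) 0 ''
  7: (10,11) 2 'bb'
  8: (11,4) 1 'b'
  9: (4,12) 2 'bc'
  10: (12,1) 3 'bcc'
  11: (1,20) 0 ''
  12: (20,14) 1 'c'
  13: (14,5) 4 'caac'
  14: (5,17) 2 'ca'
  15: (17,9) 1 'c'
  16: (9,3) 2 'cb'
  17: (3,19) 1 'c'
  18: (19,13) 2 'cc'
  19: (13,8) 2 'cc'
  20: (8,2) 3 'ccb'

[0, 3, 1, 1, 2, 3, 0, 2, 1, 2, 3, 0, 1, 4, 2, 1, 2, 1, 2, 2, 3]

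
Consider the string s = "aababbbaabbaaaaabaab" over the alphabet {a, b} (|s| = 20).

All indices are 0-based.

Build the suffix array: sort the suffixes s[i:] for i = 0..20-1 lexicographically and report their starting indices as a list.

[11, 12, 13, 17, 14, 0, 7, 18, 15, 1, 8, 3, 19, 10, 16, 6, 2, 9, 5, 4]

rank→(start, suffix):
  0 → (11, 'aaaaabaab')
  1 → (12, 'aaaabaab')
  2 → (13, 'aaabaab')
  3 → (17, 'aab')
  4 → (14, 'aabaab')
  5 → (0, 'aababbbaabbaaaaabaab')
  6 → (7, 'aabbaaaaabaab')
  7 → (18, 'ab')
  8 → (15, 'abaab')
  9 → (1, 'ababbbaabbaaaaabaab')
  10 → (8, 'abbaaaaabaab')
  11 → (3, 'abbbaabbaaaaabaab')
  12 → (19, 'b')
  13 → (10, 'baaaaabaab')
  14 → (16, 'baab')
  15 → (6, 'baabbaaaaabaab')
  16 → (2, 'babbbaabbaaaaabaab')
  17 → (9, 'bbaaaaabaab')
  18 → (5, 'bbaabbaaaaabaab')
  19 → (4, 'bbbaabbaaaaabaab')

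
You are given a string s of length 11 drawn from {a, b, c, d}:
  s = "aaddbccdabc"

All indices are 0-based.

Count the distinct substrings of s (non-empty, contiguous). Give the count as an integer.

rank | idx | suffix
   0 |   0 | aaddbccdabc
   1 |   8 | abc
   2 |   1 | addbccdabc
   3 |   9 | bc
   4 |   4 | bccdabc
   5 |  10 | c
   6 |   5 | ccdabc
   7 |   6 | cdabc
   8 |   7 | dabc
   9 |   3 | dbccdabc
  10 |   2 | ddbccdabc

SA = [0, 8, 1, 9, 4, 10, 5, 6, 7, 3, 2]
[i] adj suffixes → lcp
  [1] 0/8 → 1 ('a')
  [2] 8/1 → 1 ('a')
  [3] 1/9 → 0 ('')
  [4] 9/4 → 2 ('bc')
  [5] 4/10 → 0 ('')
  [6] 10/5 → 1 ('c')
  [7] 5/6 → 1 ('c')
  [8] 6/7 → 0 ('')
  [9] 7/3 → 1 ('d')
  [10] 3/2 → 1 ('d')

n(n+1)/2 = 11·12/2 = 66
Σ LCP = 0 + 1 + 1 + 0 + 2 + 0 + 1 + 1 + 0 + 1 + 1 = 8
distinct = 66 − 8 = 58

58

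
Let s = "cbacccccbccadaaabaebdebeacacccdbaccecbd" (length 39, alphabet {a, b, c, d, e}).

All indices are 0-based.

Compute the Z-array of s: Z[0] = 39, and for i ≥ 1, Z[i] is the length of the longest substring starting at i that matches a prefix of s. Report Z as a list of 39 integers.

[39, 0, 0, 1, 1, 1, 1, 2, 0, 1, 1, 0, 0, 0, 0, 0, 0, 0, 0, 0, 0, 0, 0, 0, 0, 1, 0, 1, 1, 1, 0, 0, 0, 1, 1, 0, 2, 0, 0]

Z[0]=39
i=1: i≥r, start 0; Z[1]=0
i=2: i≥r, start 0; Z[2]=0
i=3: i≥r, start 0; Z[3]=1 extend→box=[3,4)
i=4: i≥r, start 0; Z[4]=1 extend→box=[4,5)
i=5: i≥r, start 0; Z[5]=1 extend→box=[5,6)
i=6: i≥r, start 0; Z[6]=1 extend→box=[6,7)
i=7: i≥r, start 0; Z[7]=2 extend→box=[7,9)
i=8: min(r-i=1, Z[1]=0)=0; Z[8]=0
i=9: i≥r, start 0; Z[9]=1 extend→box=[9,10)
i=10: i≥r, start 0; Z[10]=1 extend→box=[10,11)
i=11: i≥r, start 0; Z[11]=0
i=12: i≥r, start 0; Z[12]=0
i=13: i≥r, start 0; Z[13]=0
i=14: i≥r, start 0; Z[14]=0
i=15: i≥r, start 0; Z[15]=0
i=16: i≥r, start 0; Z[16]=0
i=17: i≥r, start 0; Z[17]=0
i=18: i≥r, start 0; Z[18]=0
i=19: i≥r, start 0; Z[19]=0
i=20: i≥r, start 0; Z[20]=0
i=21: i≥r, start 0; Z[21]=0
i=22: i≥r, start 0; Z[22]=0
i=23: i≥r, start 0; Z[23]=0
i=24: i≥r, start 0; Z[24]=0
i=25: i≥r, start 0; Z[25]=1 extend→box=[25,26)
i=26: i≥r, start 0; Z[26]=0
i=27: i≥r, start 0; Z[27]=1 extend→box=[27,28)
i=28: i≥r, start 0; Z[28]=1 extend→box=[28,29)
i=29: i≥r, start 0; Z[29]=1 extend→box=[29,30)
i=30: i≥r, start 0; Z[30]=0
i=31: i≥r, start 0; Z[31]=0
i=32: i≥r, start 0; Z[32]=0
i=33: i≥r, start 0; Z[33]=1 extend→box=[33,34)
i=34: i≥r, start 0; Z[34]=1 extend→box=[34,35)
i=35: i≥r, start 0; Z[35]=0
i=36: i≥r, start 0; Z[36]=2 extend→box=[36,38)
i=37: min(r-i=1, Z[1]=0)=0; Z[37]=0
i=38: i≥r, start 0; Z[38]=0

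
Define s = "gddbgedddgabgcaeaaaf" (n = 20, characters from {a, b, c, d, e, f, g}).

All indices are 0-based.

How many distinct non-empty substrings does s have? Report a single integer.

193

sorted suffixes:
  #0 SA[0]=16  'aaaf'
  #1 SA[1]=17  'aaf'
  #2 SA[2]=10  'abgcaeaaaf'
  #3 SA[3]=14  'aeaaaf'
  #4 SA[4]=18  'af'
  #5 SA[5]=11  'bgcaeaaaf'
  #6 SA[6]=3  'bgedddgabgcaeaaaf'
  #7 SA[7]=13  'caeaaaf'
  #8 SA[8]=2  'dbgedddgabgcaeaaaf'
  #9 SA[9]=1  'ddbgedddgabgcaeaaaf'
  #10 SA[10]=6  'dddgabgcaeaaaf'
  #11 SA[11]=7  'ddgabgcaeaaaf'
  #12 SA[12]=8  'dgabgcaeaaaf'
  #13 SA[13]=15  'eaaaf'
  #14 SA[14]=5  'edddgabgcaeaaaf'
  #15 SA[15]=19  'f'
  #16 SA[16]=9  'gabgcaeaaaf'
  #17 SA[17]=12  'gcaeaaaf'
  #18 SA[18]=0  'gddbgedddgabgcaeaaaf'
  #19 SA[19]=4  'gedddgabgcaeaaaf'

SA = [16, 17, 10, 14, 18, 11, 3, 13, 2, 1, 6, 7, 8, 15, 5, 19, 9, 12, 0, 4]
[i] adj suffixes → lcp
  [1] 16/17 → 2 ('aa')
  [2] 17/10 → 1 ('a')
  [3] 10/14 → 1 ('a')
  [4] 14/18 → 1 ('a')
  [5] 18/11 → 0 ('')
  [6] 11/3 → 2 ('bg')
  [7] 3/13 → 0 ('')
  [8] 13/2 → 0 ('')
  [9] 2/1 → 1 ('d')
  [10] 1/6 → 2 ('dd')
  [11] 6/7 → 2 ('dd')
  [12] 7/8 → 1 ('d')
  [13] 8/15 → 0 ('')
  [14] 15/5 → 1 ('e')
  [15] 5/19 → 0 ('')
  [16] 19/9 → 0 ('')
  [17] 9/12 → 1 ('g')
  [18] 12/0 → 1 ('g')
  [19] 0/4 → 1 ('g')

n(n+1)/2 = 20·21/2 = 210
Σ LCP = 0 + 2 + 1 + 1 + 1 + 0 + 2 + 0 + 0 + 1 + 2 + 2 + 1 + 0 + 1 + 0 + 0 + 1 + 1 + 1 = 17
distinct = 210 − 17 = 193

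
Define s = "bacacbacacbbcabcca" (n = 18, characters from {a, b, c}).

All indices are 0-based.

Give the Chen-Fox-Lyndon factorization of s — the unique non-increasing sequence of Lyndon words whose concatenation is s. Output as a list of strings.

emit factor 1: 'b' (i=0, period=1)
emit factor 2: 'acacbacacbbc' (i=1, period=12)
emit factor 3: 'abcc' (i=13, period=4)
emit factor 4: 'a' (i=17, period=1)

["b", "acacbacacbbc", "abcc", "a"]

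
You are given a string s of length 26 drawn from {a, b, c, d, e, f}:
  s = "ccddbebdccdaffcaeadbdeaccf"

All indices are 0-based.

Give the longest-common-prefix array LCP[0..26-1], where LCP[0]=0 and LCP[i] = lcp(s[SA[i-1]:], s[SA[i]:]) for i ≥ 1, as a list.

[0, 1, 1, 1, 0, 2, 1, 0, 1, 3, 2, 1, 2, 1, 0, 1, 2, 1, 1, 1, 0, 2, 1, 0, 1, 1]

rank→(start, suffix):
  0 → (22, 'accf')
  1 → (17, 'adbdeaccf')
  2 → (15, 'aeadbdeaccf')
  3 → (11, 'affcaeadbdeaccf')
  4 → (6, 'bdccdaffcaeadbdeaccf')
  5 → (19, 'bdeaccf')
  6 → (4, 'bebdccdaffcaeadbdeaccf')
  7 → (14, 'caeadbdeaccf')
  8 → (8, 'ccdaffcaeadbdeaccf')
  9 → (0, 'ccddbebdccdaffcaeadbdeaccf')
  10 → (23, 'ccf')
  11 → (9, 'cdaffcaeadbdeaccf')
  12 → (1, 'cddbebdccdaffcaeadbdeaccf')
  13 → (24, 'cf')
  14 → (10, 'daffcaeadbdeaccf')
  15 → (18, 'dbdeaccf')
  16 → (3, 'dbebdccdaffcaeadbdeaccf')
  17 → (7, 'dccdaffcaeadbdeaccf')
  18 → (2, 'ddbebdccdaffcaeadbdeaccf')
  19 → (20, 'deaccf')
  20 → (21, 'eaccf')
  21 → (16, 'eadbdeaccf')
  22 → (5, 'ebdccdaffcaeadbdeaccf')
  23 → (25, 'f')
  24 → (13, 'fcaeadbdeaccf')
  25 → (12, 'ffcaeadbdeaccf')

SA = [22, 17, 15, 11, 6, 19, 4, 14, 8, 0, 23, 9, 1, 24, 10, 18, 3, 7, 2, 20, 21, 16, 5, 25, 13, 12]
rank  pair      lcp
   1  s[22:],s[17:]  1  'a'
   2  s[17:],s[15:]  1  'a'
   3  s[15:],s[11:]  1  'a'
   4  s[11:],s[6:]  0  ''
   5  s[6:],s[19:]  2  'bd'
   6  s[19:],s[4:]  1  'b'
   7  s[4:],s[14:]  0  ''
   8  s[14:],s[8:]  1  'c'
   9  s[8:],s[0:]  3  'ccd'
  10  s[0:],s[23:]  2  'cc'
  11  s[23:],s[9:]  1  'c'
  12  s[9:],s[1:]  2  'cd'
  13  s[1:],s[24:]  1  'c'
  14  s[24:],s[10:]  0  ''
  15  s[10:],s[18:]  1  'd'
  16  s[18:],s[3:]  2  'db'
  17  s[3:],s[7:]  1  'd'
  18  s[7:],s[2:]  1  'd'
  19  s[2:],s[20:]  1  'd'
  20  s[20:],s[21:]  0  ''
  21  s[21:],s[16:]  2  'ea'
  22  s[16:],s[5:]  1  'e'
  23  s[5:],s[25:]  0  ''
  24  s[25:],s[13:]  1  'f'
  25  s[13:],s[12:]  1  'f'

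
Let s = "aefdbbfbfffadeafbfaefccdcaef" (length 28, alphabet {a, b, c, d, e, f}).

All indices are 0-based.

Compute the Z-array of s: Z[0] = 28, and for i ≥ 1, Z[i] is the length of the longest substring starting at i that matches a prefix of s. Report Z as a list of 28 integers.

[28, 0, 0, 0, 0, 0, 0, 0, 0, 0, 0, 1, 0, 0, 1, 0, 0, 0, 3, 0, 0, 0, 0, 0, 0, 3, 0, 0]

Z[0]=28
i=1: fresh scan; Z[1]=0
i=2: fresh scan; Z[2]=0
i=3: fresh scan; Z[3]=0
i=4: fresh scan; Z[4]=0
i=5: fresh scan; Z[5]=0
i=6: fresh scan; Z[6]=0
i=7: fresh scan; Z[7]=0
i=8: fresh scan; Z[8]=0
i=9: fresh scan; Z[9]=0
i=10: fresh scan; Z[10]=0
i=11: fresh scan; Z[11]=1 extend→box=[11,12)
i=12: fresh scan; Z[12]=0
i=13: fresh scan; Z[13]=0
i=14: fresh scan; Z[14]=1 extend→box=[14,15)
i=15: fresh scan; Z[15]=0
i=16: fresh scan; Z[16]=0
i=17: fresh scan; Z[17]=0
i=18: fresh scan; Z[18]=3 extend→box=[18,21)
i=19: min(r-i=2, Z[1]=0)=0; Z[19]=0
i=20: min(r-i=1, Z[2]=0)=0; Z[20]=0
i=21: fresh scan; Z[21]=0
i=22: fresh scan; Z[22]=0
i=23: fresh scan; Z[23]=0
i=24: fresh scan; Z[24]=0
i=25: fresh scan; Z[25]=3 extend→box=[25,28)
i=26: min(r-i=2, Z[1]=0)=0; Z[26]=0
i=27: min(r-i=1, Z[2]=0)=0; Z[27]=0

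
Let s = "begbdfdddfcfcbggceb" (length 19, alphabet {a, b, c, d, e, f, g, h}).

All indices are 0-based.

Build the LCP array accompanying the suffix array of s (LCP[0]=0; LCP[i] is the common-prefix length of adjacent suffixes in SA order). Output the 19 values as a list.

rank | idx | suffix
   0 |  18 | b
   1 |   3 | bdfdddfcfcbggceb
   2 |   0 | begbdfdddfcfcbggceb
   3 |  13 | bggceb
   4 |  12 | cbggceb
   5 |  16 | ceb
   6 |  10 | cfcbggceb
   7 |   6 | dddfcfcbggceb
   8 |   7 | ddfcfcbggceb
   9 |   8 | dfcfcbggceb
  10 |   4 | dfdddfcfcbggceb
  11 |  17 | eb
  12 |   1 | egbdfdddfcfcbggceb
  13 |  11 | fcbggceb
  14 |   9 | fcfcbggceb
  15 |   5 | fdddfcfcbggceb
  16 |   2 | gbdfdddfcfcbggceb
  17 |  15 | gceb
  18 |  14 | ggceb

SA = [18, 3, 0, 13, 12, 16, 10, 6, 7, 8, 4, 17, 1, 11, 9, 5, 2, 15, 14]
rank  pair      lcp
   1  s[18:],s[3:]  1  'b'
   2  s[3:],s[0:]  1  'b'
   3  s[0:],s[13:]  1  'b'
   4  s[13:],s[12:]  0  ''
   5  s[12:],s[16:]  1  'c'
   6  s[16:],s[10:]  1  'c'
   7  s[10:],s[6:]  0  ''
   8  s[6:],s[7:]  2  'dd'
   9  s[7:],s[8:]  1  'd'
  10  s[8:],s[4:]  2  'df'
  11  s[4:],s[17:]  0  ''
  12  s[17:],s[1:]  1  'e'
  13  s[1:],s[11:]  0  ''
  14  s[11:],s[9:]  2  'fc'
  15  s[9:],s[5:]  1  'f'
  16  s[5:],s[2:]  0  ''
  17  s[2:],s[15:]  1  'g'
  18  s[15:],s[14:]  1  'g'

[0, 1, 1, 1, 0, 1, 1, 0, 2, 1, 2, 0, 1, 0, 2, 1, 0, 1, 1]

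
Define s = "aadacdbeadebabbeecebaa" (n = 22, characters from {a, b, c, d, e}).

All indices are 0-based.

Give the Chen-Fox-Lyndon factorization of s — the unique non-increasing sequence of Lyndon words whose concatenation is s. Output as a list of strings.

emit factor 1: 'aadacdbeadebabbeeceb' (i=0, period=20)
emit factor 2: 'a' (i=20, period=1)
emit factor 3: 'a' (i=21, period=1)

["aadacdbeadebabbeeceb", "a", "a"]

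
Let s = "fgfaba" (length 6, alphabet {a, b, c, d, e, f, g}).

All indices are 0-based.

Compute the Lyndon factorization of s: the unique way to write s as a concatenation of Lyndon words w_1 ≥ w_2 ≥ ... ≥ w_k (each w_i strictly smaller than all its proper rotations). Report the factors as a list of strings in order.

emit factor 1: 'fg' (i=0, period=2)
emit factor 2: 'f' (i=2, period=1)
emit factor 3: 'ab' (i=3, period=2)
emit factor 4: 'a' (i=5, period=1)

["fg", "f", "ab", "a"]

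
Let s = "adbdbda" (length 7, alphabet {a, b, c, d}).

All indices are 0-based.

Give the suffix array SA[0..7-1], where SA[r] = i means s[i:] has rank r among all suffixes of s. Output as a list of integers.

[6, 0, 4, 2, 5, 3, 1]

sorted suffixes:
  #0 SA[0]=6  'a'
  #1 SA[1]=0  'adbdbda'
  #2 SA[2]=4  'bda'
  #3 SA[3]=2  'bdbda'
  #4 SA[4]=5  'da'
  #5 SA[5]=3  'dbda'
  #6 SA[6]=1  'dbdbda'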